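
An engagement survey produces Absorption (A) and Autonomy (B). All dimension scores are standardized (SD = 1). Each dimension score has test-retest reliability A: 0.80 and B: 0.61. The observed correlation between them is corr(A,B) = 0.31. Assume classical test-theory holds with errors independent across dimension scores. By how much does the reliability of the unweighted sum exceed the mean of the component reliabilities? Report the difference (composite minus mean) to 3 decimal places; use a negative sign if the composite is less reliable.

0.070

Var(sum) = 2 + 0.62 = 2.62; true-score variance = 1.41 + 0.62 = 2.03; composite reliability = 0.7748.
Mean component reliability = 0.7050.
Difference = 0.7748 − 0.7050 = 0.070.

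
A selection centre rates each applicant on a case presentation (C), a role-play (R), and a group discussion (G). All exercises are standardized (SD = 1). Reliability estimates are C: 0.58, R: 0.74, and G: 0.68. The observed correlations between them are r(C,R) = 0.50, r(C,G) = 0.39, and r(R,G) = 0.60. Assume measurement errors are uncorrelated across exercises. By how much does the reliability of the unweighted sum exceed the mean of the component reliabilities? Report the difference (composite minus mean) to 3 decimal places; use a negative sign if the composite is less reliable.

0.166

Var(sum) = 3 + 2.98 = 5.98; true-score variance = 2 + 2.98 = 4.98; composite reliability = 0.8328.
Mean component reliability = 0.6667.
Difference = 0.8328 − 0.6667 = 0.166.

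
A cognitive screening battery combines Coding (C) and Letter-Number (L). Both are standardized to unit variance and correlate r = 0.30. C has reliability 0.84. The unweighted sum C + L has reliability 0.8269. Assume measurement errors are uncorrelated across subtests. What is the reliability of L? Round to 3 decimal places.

Var(C+L) = 2 + 2·0.30 = 2.600.
True-score variance = ρ_C + ρ_L + 2·0.30, so 0.8269 = (0.84 + ρ_L + 0.60) / 2.600.
ρ_L = 0.8269·2.600 − 0.84 − 0.60 = 0.710.

0.710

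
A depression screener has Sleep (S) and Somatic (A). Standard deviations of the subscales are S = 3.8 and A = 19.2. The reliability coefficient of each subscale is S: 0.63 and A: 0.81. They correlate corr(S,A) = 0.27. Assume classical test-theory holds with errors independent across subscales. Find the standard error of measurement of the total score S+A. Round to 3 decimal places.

8.682

Var(total) = 383.08 + 39.3984 = 422.478.
True-score variance = 307.696 + 39.3984 = 347.094, so reliability = 0.8216.
Error variance = 422.478 − 347.094 = 75.3844; SEM = √75.3844 = 8.682.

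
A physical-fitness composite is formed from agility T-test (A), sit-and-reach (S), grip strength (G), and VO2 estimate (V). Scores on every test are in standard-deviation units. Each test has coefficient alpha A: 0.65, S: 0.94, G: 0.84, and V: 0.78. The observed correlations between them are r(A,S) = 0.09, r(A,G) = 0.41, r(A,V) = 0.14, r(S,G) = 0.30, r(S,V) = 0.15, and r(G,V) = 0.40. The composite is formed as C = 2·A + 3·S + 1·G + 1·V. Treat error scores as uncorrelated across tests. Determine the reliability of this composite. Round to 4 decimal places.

Var(C) = 2² + 3² + 1 + 1 + 2·[6·0.09 + 2·0.41 + 2·0.14 + 3·0.30 + 3·0.15 + 0.40] = 15 + 6.78 = 21.78.
With uncorrelated errors the cross-covariances are all true-score covariance, so they carry over unchanged; only the diagonal terms shrink to ρᵢσᵢ².
True-score variance = [2²·0.65 + 3²·0.94 + 0.84 + 0.78] + 6.78 = 12.68 + 6.78 = 19.46.
Reliability = 19.46 / 21.78 = 0.8935.

0.8935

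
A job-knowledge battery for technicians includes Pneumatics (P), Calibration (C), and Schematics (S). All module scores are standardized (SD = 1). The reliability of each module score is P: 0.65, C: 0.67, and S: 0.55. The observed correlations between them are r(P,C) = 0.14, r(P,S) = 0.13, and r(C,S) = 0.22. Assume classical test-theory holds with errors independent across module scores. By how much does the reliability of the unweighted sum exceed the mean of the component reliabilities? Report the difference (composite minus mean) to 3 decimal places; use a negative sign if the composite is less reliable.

Var(sum) = 3 + 0.98 = 3.98; true-score variance = 1.87 + 0.98 = 2.85; composite reliability = 0.7161.
Mean component reliability = 0.6233.
Difference = 0.7161 − 0.6233 = 0.093.

0.093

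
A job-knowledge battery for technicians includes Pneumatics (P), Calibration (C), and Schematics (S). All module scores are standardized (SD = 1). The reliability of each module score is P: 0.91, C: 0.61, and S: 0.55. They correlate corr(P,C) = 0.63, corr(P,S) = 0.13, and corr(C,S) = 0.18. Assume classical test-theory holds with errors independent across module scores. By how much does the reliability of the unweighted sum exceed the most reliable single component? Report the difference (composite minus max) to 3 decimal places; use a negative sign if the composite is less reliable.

-0.101

Var(sum) = 3 + 1.88 = 4.88; true-score variance = 2.07 + 1.88 = 3.95; composite reliability = 0.8094.
Max component reliability = 0.9100.
Difference = 0.8094 − 0.9100 = -0.101.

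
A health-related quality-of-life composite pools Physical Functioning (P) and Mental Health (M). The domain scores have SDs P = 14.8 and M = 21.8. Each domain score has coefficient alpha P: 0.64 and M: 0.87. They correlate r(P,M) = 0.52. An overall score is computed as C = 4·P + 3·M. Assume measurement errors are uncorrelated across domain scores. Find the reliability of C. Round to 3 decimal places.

0.846

Var(C) = 4²·14.8² + 3²·21.8² + 2·[12·14.8·21.8·0.52] = 7781.8 + 4026.55 = 11808.3.
Under uncorrelated errors the observed covariances equal the true-score covariances, so only the own-variance terms attenuate.
True-score variance = [4²·14.8²·0.64 + 3²·21.8²·0.87] + 4026.55 = 5964.1 + 4026.55 = 9990.65.
Reliability = 9990.65 / 11808.3 = 0.846.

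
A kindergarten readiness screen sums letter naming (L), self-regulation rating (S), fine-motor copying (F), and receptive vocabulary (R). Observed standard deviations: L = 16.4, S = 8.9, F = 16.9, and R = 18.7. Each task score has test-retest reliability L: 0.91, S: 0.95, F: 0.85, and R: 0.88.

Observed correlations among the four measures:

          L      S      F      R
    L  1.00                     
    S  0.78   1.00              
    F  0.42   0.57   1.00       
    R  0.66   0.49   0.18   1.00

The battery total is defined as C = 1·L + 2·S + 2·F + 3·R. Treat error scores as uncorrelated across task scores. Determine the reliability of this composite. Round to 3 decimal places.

Var(C) = 16.4² + 2²·8.9² + 2²·16.9² + 3²·18.7² + 2·[2·16.4·8.9·0.78 + 2·16.4·16.9·0.42 + 3·16.4·18.7·0.66 + 4·8.9·16.9·0.57 + 6·8.9·18.7·0.49 + 6·16.9·18.7·0.18] = 4875.45 + 4482.58 = 9358.03.
Under uncorrelated errors the observed covariances equal the true-score covariances, so only the own-variance terms attenuate.
True-score variance = [16.4²·0.91 + 2²·8.9²·0.95 + 2²·16.9²·0.85 + 3²·18.7²·0.88] + 4482.58 = 4286.37 + 4482.58 = 8768.95.
Reliability = 8768.95 / 9358.03 = 0.937.

0.937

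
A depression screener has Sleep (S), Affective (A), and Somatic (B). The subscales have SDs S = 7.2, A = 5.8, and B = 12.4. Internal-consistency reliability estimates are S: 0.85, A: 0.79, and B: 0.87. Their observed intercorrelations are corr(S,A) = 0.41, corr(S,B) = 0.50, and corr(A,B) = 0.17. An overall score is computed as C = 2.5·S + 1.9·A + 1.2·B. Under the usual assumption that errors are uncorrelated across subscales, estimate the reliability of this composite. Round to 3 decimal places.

Var(C) = 2.5²·7.2² + 1.9²·5.8² + 1.2²·12.4² + 2·[4.75·7.2·5.8·0.41 + 3·7.2·12.4·0.50 + 2.28·5.8·12.4·0.17] = 666.855 + 486.248 = 1153.1.
With uncorrelated errors the cross-covariances are all true-score covariance, so they carry over unchanged; only the diagonal terms shrink to ρᵢσᵢ².
True-score variance = [2.5²·7.2²·0.85 + 1.9²·5.8²·0.79 + 1.2²·12.4²·0.87] + 486.248 = 563.968 + 486.248 = 1050.22.
Reliability = 1050.22 / 1153.1 = 0.911.

0.911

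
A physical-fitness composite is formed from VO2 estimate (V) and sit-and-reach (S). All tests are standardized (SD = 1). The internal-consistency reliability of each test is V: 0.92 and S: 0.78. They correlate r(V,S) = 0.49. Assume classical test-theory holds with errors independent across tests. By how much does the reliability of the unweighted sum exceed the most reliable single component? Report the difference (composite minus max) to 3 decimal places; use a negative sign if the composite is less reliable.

Var(sum) = 2 + 0.98 = 2.98; true-score variance = 1.7 + 0.98 = 2.68; composite reliability = 0.8993.
Max component reliability = 0.9200.
Difference = 0.8993 − 0.9200 = -0.021.

-0.021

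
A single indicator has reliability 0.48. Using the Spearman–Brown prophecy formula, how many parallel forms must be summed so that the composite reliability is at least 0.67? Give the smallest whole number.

3

k ≥ ρ*(1−ρ₁)/(ρ₁(1−ρ*)) = 0.67·0.52 / (0.48·0.33) = 2.199.
Smallest integer k = 3.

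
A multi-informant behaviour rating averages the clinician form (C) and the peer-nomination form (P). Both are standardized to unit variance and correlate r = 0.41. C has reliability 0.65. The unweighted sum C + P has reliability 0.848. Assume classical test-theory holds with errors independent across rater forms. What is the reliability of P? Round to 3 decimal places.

0.921

Var(C+P) = 2 + 2·0.41 = 2.820.
True-score variance = ρ_C + ρ_P + 2·0.41, so 0.848 = (0.65 + ρ_P + 0.82) / 2.820.
ρ_P = 0.848·2.820 − 0.65 − 0.82 = 0.921.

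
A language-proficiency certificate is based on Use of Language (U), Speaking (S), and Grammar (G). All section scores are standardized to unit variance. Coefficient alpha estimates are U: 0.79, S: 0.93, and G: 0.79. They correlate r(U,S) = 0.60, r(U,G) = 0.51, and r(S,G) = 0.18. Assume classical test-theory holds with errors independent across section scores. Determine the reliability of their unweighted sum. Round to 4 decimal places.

0.9122

Var(U+S+G) = 3 + 2·[0.60 + 0.51 + 0.18] = 3 + 2.58 = 5.58.
Because errors are independent across components, Cov(Tᵢ,Tⱼ) = Cov(Xᵢ,Xⱼ); the off-diagonal part of the true-score variance is the same as above.
True-score variance = [0.79 + 0.93 + 0.79] + 2.58 = 2.51 + 2.58 = 5.09.
Reliability = 5.09 / 5.58 = 0.9122.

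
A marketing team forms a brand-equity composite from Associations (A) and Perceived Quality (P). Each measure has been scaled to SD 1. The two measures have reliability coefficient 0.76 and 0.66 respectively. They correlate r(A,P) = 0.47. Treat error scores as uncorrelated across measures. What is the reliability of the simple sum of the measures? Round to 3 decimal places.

0.803

Var(A+P) = 2 + 2·[0.47] = 2 + 0.94 = 2.94.
Because errors are independent across components, Cov(Tᵢ,Tⱼ) = Cov(Xᵢ,Xⱼ); the off-diagonal part of the true-score variance is the same as above.
True-score variance = [0.76 + 0.66] + 0.94 = 1.42 + 0.94 = 2.36.
Reliability = 2.36 / 2.94 = 0.803.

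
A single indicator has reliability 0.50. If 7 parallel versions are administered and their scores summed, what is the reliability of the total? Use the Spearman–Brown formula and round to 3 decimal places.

ρ_k = kρ / (1 + (k−1)ρ) = 7·0.50 / (1 + 6·0.50) = 3.500 / 4.000 = 0.875.

0.875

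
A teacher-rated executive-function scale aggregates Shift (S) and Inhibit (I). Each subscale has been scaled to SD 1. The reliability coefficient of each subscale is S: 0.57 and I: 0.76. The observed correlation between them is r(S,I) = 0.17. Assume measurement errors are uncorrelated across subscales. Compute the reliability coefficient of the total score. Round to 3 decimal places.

Var(S+I) = 2 + 2·[0.17] = 2 + 0.34 = 2.34.
Under uncorrelated errors the observed covariances equal the true-score covariances, so only the own-variance terms attenuate.
True-score variance = [0.57 + 0.76] + 0.34 = 1.33 + 0.34 = 1.67.
Reliability = 1.67 / 2.34 = 0.714.

0.714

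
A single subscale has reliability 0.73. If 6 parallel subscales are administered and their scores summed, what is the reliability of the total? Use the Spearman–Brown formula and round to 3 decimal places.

ρ_k = kρ / (1 + (k−1)ρ) = 6·0.73 / (1 + 5·0.73) = 4.380 / 4.650 = 0.942.

0.942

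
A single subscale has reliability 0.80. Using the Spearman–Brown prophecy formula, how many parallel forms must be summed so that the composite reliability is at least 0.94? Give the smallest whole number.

k ≥ ρ*(1−ρ₁)/(ρ₁(1−ρ*)) = 0.94·0.20 / (0.80·0.06) = 3.917.
Smallest integer k = 4.

4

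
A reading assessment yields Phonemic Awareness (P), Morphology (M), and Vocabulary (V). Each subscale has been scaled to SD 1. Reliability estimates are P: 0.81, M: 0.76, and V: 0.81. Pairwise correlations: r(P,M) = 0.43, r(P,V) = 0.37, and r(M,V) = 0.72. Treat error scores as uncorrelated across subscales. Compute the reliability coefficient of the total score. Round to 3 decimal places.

0.897

Var(P+M+V) = 3 + 2·[0.43 + 0.37 + 0.72] = 3 + 3.04 = 6.04.
Under uncorrelated errors the observed covariances equal the true-score covariances, so only the own-variance terms attenuate.
True-score variance = [0.81 + 0.76 + 0.81] + 3.04 = 2.38 + 3.04 = 5.42.
Reliability = 5.42 / 6.04 = 0.897.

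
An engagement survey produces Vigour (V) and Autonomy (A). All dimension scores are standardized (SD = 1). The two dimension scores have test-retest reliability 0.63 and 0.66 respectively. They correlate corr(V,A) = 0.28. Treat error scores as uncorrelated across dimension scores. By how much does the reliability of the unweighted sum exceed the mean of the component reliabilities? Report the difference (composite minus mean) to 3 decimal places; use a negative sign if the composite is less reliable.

Var(sum) = 2 + 0.56 = 2.56; true-score variance = 1.29 + 0.56 = 1.85; composite reliability = 0.7227.
Mean component reliability = 0.6450.
Difference = 0.7227 − 0.6450 = 0.078.

0.078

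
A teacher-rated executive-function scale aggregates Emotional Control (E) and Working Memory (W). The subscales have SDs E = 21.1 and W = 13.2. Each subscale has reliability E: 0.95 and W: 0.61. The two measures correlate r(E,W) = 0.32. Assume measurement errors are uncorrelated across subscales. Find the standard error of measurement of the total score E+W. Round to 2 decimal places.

9.50

Var(total) = 619.45 + 178.253 = 797.703.
True-score variance = 529.236 + 178.253 = 707.489, so reliability = 0.8869.
Error variance = 797.703 − 707.489 = 90.2141; SEM = √90.2141 = 9.50.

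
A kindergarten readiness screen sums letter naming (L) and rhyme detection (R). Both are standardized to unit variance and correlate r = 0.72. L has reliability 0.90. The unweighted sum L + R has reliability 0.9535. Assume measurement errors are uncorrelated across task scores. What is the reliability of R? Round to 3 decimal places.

0.940

Var(L+R) = 2 + 2·0.72 = 3.440.
True-score variance = ρ_L + ρ_R + 2·0.72, so 0.9535 = (0.90 + ρ_R + 1.44) / 3.440.
ρ_R = 0.9535·3.440 − 0.90 − 1.44 = 0.940.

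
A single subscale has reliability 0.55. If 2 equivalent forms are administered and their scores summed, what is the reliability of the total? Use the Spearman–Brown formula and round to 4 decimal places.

0.7097

ρ_k = kρ / (1 + (k−1)ρ) = 2·0.55 / (1 + 1·0.55) = 1.100 / 1.550 = 0.7097.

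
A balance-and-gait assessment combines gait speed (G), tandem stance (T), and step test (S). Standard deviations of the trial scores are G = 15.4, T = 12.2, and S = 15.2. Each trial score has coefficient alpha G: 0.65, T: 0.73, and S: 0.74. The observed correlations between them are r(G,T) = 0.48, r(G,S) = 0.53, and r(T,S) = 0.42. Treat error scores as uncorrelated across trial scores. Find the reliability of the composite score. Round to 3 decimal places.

Var(G+T+S) = 15.4² + 12.2² + 15.2² + 2·[15.4·12.2·0.48 + 15.4·15.2·0.53 + 12.2·15.2·0.42] = 617.04 + 584.259 = 1201.3.
With uncorrelated errors the cross-covariances are all true-score covariance, so they carry over unchanged; only the diagonal terms shrink to ρᵢσᵢ².
True-score variance = [15.4²·0.65 + 12.2²·0.73 + 15.2²·0.74] + 584.259 = 433.777 + 584.259 = 1018.04.
Reliability = 1018.04 / 1201.3 = 0.847.

0.847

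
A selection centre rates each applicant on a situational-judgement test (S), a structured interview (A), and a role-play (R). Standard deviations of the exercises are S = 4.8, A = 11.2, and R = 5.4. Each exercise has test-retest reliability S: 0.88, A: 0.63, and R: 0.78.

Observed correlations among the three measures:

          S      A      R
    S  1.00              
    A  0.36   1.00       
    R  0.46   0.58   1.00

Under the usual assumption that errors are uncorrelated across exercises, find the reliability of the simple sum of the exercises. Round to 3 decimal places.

0.821

Var(S+A+R) = 4.8² + 11.2² + 5.4² + 2·[4.8·11.2·0.36 + 4.8·5.4·0.46 + 11.2·5.4·0.58] = 177.64 + 132.71 = 310.35.
With uncorrelated errors the cross-covariances are all true-score covariance, so they carry over unchanged; only the diagonal terms shrink to ρᵢσᵢ².
True-score variance = [4.8²·0.88 + 11.2²·0.63 + 5.4²·0.78] + 132.71 = 122.047 + 132.71 = 254.758.
Reliability = 254.758 / 310.35 = 0.821.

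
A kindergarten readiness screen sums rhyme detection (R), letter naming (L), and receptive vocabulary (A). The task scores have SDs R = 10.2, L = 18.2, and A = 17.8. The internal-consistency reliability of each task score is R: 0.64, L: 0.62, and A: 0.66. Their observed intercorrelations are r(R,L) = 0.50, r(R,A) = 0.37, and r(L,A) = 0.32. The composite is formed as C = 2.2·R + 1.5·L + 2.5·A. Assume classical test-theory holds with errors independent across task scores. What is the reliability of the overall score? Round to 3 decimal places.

Var(C) = 2.2²·10.2² + 1.5²·18.2² + 2.5²·17.8² + 2·[3.3·10.2·18.2·0.50 + 5.5·10.2·17.8·0.37 + 3.75·18.2·17.8·0.32] = 3229.09 + 2129.07 = 5358.16.
Under uncorrelated errors the observed covariances equal the true-score covariances, so only the own-variance terms attenuate.
True-score variance = [2.2²·10.2²·0.64 + 1.5²·18.2²·0.62 + 2.5²·17.8²·0.66] + 2129.07 = 2091.32 + 2129.07 = 4220.38.
Reliability = 4220.38 / 5358.16 = 0.788.

0.788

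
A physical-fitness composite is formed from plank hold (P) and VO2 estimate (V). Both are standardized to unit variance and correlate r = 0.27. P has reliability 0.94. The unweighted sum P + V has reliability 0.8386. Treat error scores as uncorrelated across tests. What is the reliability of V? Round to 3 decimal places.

0.650

Var(P+V) = 2 + 2·0.27 = 2.540.
True-score variance = ρ_P + ρ_V + 2·0.27, so 0.8386 = (0.94 + ρ_V + 0.54) / 2.540.
ρ_V = 0.8386·2.540 − 0.94 − 0.54 = 0.650.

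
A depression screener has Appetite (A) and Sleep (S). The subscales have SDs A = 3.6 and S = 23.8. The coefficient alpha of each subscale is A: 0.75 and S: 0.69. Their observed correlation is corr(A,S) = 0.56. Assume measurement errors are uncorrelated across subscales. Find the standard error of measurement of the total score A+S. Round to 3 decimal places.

13.373

Var(total) = 579.4 + 95.9616 = 675.362.
True-score variance = 400.564 + 95.9616 = 496.525, so reliability = 0.7352.
Error variance = 675.362 − 496.525 = 178.836; SEM = √178.836 = 13.373.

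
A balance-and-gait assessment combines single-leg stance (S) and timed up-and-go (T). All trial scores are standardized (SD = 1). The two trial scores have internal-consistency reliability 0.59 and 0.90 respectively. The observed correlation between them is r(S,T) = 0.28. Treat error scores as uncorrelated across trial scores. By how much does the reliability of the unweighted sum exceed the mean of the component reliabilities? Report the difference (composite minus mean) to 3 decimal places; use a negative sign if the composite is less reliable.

0.056

Var(sum) = 2 + 0.56 = 2.56; true-score variance = 1.49 + 0.56 = 2.05; composite reliability = 0.8008.
Mean component reliability = 0.7450.
Difference = 0.8008 − 0.7450 = 0.056.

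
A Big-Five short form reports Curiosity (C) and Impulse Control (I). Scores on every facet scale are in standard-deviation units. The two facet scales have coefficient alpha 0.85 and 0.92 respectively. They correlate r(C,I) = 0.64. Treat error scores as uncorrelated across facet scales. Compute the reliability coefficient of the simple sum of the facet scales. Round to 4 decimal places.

0.9299

Var(C+I) = 2 + 2·[0.64] = 2 + 1.28 = 3.28.
Because errors are independent across components, Cov(Tᵢ,Tⱼ) = Cov(Xᵢ,Xⱼ); the off-diagonal part of the true-score variance is the same as above.
True-score variance = [0.85 + 0.92] + 1.28 = 1.77 + 1.28 = 3.05.
Reliability = 3.05 / 3.28 = 0.9299.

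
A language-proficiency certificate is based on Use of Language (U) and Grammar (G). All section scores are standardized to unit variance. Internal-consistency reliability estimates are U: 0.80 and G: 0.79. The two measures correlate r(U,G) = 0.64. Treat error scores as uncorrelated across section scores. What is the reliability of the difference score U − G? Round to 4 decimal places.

Var(U−G) = 1 + 1 − 2·0.64 = 2 − 1.28 = 0.72.
With uncorrelated errors the cross-covariances are all true-score covariance, so they carry over unchanged; only the diagonal terms shrink to ρᵢσᵢ².
True-score variance = [0.80 + 0.79] − 1.28 = 1.59 − 1.28 = 0.31.
Reliability = 0.31 / 0.72 = 0.4306.

0.4306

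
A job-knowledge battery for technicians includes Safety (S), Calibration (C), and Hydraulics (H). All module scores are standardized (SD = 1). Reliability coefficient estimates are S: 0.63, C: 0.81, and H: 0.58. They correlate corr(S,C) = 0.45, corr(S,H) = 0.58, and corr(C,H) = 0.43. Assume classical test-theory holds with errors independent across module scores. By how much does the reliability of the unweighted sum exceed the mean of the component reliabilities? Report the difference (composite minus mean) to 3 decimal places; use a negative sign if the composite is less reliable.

Var(sum) = 3 + 2.92 = 5.92; true-score variance = 2.02 + 2.92 = 4.94; composite reliability = 0.8345.
Mean component reliability = 0.6733.
Difference = 0.8345 − 0.6733 = 0.161.

0.161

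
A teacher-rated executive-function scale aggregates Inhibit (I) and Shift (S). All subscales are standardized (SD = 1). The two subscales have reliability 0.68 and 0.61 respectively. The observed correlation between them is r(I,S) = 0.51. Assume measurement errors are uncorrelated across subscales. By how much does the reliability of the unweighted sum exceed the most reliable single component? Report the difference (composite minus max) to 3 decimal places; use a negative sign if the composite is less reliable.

0.085

Var(sum) = 2 + 1.02 = 3.02; true-score variance = 1.29 + 1.02 = 2.31; composite reliability = 0.7649.
Max component reliability = 0.6800.
Difference = 0.7649 − 0.6800 = 0.085.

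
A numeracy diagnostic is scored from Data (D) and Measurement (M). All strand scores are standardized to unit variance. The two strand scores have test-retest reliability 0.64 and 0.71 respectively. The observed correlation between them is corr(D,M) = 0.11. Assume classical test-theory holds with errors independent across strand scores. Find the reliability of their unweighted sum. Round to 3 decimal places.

Var(D+M) = 2 + 2·[0.11] = 2 + 0.22 = 2.22.
Under uncorrelated errors the observed covariances equal the true-score covariances, so only the own-variance terms attenuate.
True-score variance = [0.64 + 0.71] + 0.22 = 1.35 + 0.22 = 1.57.
Reliability = 1.57 / 2.22 = 0.707.

0.707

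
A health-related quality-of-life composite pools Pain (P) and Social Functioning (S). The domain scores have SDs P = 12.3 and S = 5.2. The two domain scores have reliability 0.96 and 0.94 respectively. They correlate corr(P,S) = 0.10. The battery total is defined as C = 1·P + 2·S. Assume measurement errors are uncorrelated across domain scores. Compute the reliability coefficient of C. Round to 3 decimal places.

Var(C) = 12.3² + 2²·5.2² + 2·[2·12.3·5.2·0.10] = 259.45 + 25.584 = 285.034.
Because errors are independent across components, Cov(Tᵢ,Tⱼ) = Cov(Xᵢ,Xⱼ); the off-diagonal part of the true-score variance is the same as above.
True-score variance = [12.3²·0.96 + 2²·5.2²·0.94] + 25.584 = 246.909 + 25.584 = 272.493.
Reliability = 272.493 / 285.034 = 0.956.

0.956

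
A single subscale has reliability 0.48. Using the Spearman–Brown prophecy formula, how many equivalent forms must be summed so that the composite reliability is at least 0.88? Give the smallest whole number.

8

k ≥ ρ*(1−ρ₁)/(ρ₁(1−ρ*)) = 0.88·0.52 / (0.48·0.12) = 7.944.
Smallest integer k = 8.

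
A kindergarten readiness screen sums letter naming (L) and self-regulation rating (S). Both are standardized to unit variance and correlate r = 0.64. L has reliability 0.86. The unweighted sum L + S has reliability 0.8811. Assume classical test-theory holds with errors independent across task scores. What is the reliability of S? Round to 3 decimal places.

0.750

Var(L+S) = 2 + 2·0.64 = 3.280.
True-score variance = ρ_L + ρ_S + 2·0.64, so 0.8811 = (0.86 + ρ_S + 1.28) / 3.280.
ρ_S = 0.8811·3.280 − 0.86 − 1.28 = 0.750.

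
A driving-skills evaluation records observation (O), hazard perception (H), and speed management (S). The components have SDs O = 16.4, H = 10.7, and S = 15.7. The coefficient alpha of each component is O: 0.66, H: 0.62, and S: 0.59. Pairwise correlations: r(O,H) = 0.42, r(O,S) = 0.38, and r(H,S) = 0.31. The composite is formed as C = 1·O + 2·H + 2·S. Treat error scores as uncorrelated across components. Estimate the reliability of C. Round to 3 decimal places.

Var(C) = 16.4² + 2²·10.7² + 2²·15.7² + 2·[2·16.4·10.7·0.42 + 2·16.4·15.7·0.38 + 4·10.7·15.7·0.31] = 1712.88 + 1102.79 = 2815.67.
With uncorrelated errors the cross-covariances are all true-score covariance, so they carry over unchanged; only the diagonal terms shrink to ρᵢσᵢ².
True-score variance = [16.4²·0.66 + 2²·10.7²·0.62 + 2²·15.7²·0.59] + 1102.79 = 1043.17 + 1102.79 = 2145.96.
Reliability = 2145.96 / 2815.67 = 0.762.

0.762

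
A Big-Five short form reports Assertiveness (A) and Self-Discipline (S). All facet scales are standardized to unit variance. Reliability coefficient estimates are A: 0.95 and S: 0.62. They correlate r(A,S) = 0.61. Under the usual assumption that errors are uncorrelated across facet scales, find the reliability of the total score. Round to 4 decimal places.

0.8665

Var(A+S) = 2 + 2·[0.61] = 2 + 1.22 = 3.22.
Because errors are independent across components, Cov(Tᵢ,Tⱼ) = Cov(Xᵢ,Xⱼ); the off-diagonal part of the true-score variance is the same as above.
True-score variance = [0.95 + 0.62] + 1.22 = 1.57 + 1.22 = 2.79.
Reliability = 2.79 / 3.22 = 0.8665.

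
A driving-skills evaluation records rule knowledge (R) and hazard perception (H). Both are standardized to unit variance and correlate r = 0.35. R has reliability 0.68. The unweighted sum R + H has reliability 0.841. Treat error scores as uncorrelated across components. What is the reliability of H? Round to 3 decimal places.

0.891

Var(R+H) = 2 + 2·0.35 = 2.700.
True-score variance = ρ_R + ρ_H + 2·0.35, so 0.841 = (0.68 + ρ_H + 0.70) / 2.700.
ρ_H = 0.841·2.700 − 0.68 − 0.70 = 0.891.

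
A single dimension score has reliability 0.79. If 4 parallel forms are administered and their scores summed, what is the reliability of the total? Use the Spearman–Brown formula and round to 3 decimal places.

ρ_k = kρ / (1 + (k−1)ρ) = 4·0.79 / (1 + 3·0.79) = 3.160 / 3.370 = 0.938.

0.938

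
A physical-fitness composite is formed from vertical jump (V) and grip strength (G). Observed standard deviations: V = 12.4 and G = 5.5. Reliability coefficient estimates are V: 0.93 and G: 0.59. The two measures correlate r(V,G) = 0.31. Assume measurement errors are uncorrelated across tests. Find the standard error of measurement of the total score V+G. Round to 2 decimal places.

4.81

Var(total) = 184.01 + 42.284 = 226.294.
True-score variance = 160.844 + 42.284 = 203.128, so reliability = 0.8976.
Error variance = 226.294 − 203.128 = 23.1657; SEM = √23.1657 = 4.81.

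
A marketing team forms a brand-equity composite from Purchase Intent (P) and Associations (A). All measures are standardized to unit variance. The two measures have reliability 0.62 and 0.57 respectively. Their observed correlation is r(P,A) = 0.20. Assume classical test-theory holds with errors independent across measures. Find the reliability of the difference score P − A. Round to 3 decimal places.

0.494

Var(P−A) = 1 + 1 − 2·0.20 = 2 − 0.4 = 1.6.
Under uncorrelated errors the observed covariances equal the true-score covariances, so only the own-variance terms attenuate.
True-score variance = [0.62 + 0.57] − 0.4 = 1.19 − 0.4 = 0.79.
Reliability = 0.79 / 1.6 = 0.494.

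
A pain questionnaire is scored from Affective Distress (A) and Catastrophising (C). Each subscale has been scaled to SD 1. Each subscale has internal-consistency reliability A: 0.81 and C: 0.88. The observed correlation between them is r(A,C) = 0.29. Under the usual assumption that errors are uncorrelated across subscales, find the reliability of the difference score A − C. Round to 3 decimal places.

Var(A−C) = 1 + 1 − 2·0.29 = 2 − 0.58 = 1.42.
With uncorrelated errors the cross-covariances are all true-score covariance, so they carry over unchanged; only the diagonal terms shrink to ρᵢσᵢ².
True-score variance = [0.81 + 0.88] − 0.58 = 1.69 − 0.58 = 1.11.
Reliability = 1.11 / 1.42 = 0.782.

0.782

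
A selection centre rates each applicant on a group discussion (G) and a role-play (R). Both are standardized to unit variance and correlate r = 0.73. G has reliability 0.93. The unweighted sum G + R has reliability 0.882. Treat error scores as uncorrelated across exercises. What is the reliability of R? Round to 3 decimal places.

Var(G+R) = 2 + 2·0.73 = 3.460.
True-score variance = ρ_G + ρ_R + 2·0.73, so 0.882 = (0.93 + ρ_R + 1.46) / 3.460.
ρ_R = 0.882·3.460 − 0.93 − 1.46 = 0.662.

0.662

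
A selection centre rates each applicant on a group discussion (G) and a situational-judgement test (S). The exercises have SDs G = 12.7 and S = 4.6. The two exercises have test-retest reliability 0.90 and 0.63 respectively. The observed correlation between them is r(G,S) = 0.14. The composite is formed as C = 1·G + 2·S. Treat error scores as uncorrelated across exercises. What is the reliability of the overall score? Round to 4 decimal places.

Var(C) = 12.7² + 2²·4.6² + 2·[2·12.7·4.6·0.14] = 245.93 + 32.7152 = 278.645.
With uncorrelated errors the cross-covariances are all true-score covariance, so they carry over unchanged; only the diagonal terms shrink to ρᵢσᵢ².
True-score variance = [12.7²·0.90 + 2²·4.6²·0.63] + 32.7152 = 198.484 + 32.7152 = 231.199.
Reliability = 231.199 / 278.645 = 0.8297.

0.8297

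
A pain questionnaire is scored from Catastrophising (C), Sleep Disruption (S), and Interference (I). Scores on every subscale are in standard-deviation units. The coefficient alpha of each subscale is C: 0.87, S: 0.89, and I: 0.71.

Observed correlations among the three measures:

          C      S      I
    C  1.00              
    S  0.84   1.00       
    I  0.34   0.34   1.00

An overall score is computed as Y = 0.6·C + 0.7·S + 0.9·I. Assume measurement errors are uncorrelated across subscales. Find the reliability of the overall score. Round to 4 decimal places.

Var(Y) = 0.6² + 0.7² + 0.9² + 2·[0.42·0.84 + 0.54·0.34 + 0.63·0.34] = 1.66 + 1.5012 = 3.1612.
Under uncorrelated errors the observed covariances equal the true-score covariances, so only the own-variance terms attenuate.
True-score variance = [0.6²·0.87 + 0.7²·0.89 + 0.9²·0.71] + 1.5012 = 1.3244 + 1.5012 = 2.8256.
Reliability = 2.8256 / 3.1612 = 0.8938.

0.8938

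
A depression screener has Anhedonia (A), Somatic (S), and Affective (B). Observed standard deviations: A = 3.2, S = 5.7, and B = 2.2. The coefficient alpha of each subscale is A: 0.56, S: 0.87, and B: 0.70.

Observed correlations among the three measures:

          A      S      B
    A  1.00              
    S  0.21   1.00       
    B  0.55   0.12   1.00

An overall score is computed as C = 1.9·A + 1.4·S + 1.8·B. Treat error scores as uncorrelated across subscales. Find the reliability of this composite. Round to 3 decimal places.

0.829

Var(C) = 1.9²·3.2² + 1.4²·5.7² + 1.8²·2.2² + 2·[2.66·3.2·5.7·0.21 + 3.42·3.2·2.2·0.55 + 2.52·5.7·2.2·0.12] = 116.328 + 54.4464 = 170.775.
Under uncorrelated errors the observed covariances equal the true-score covariances, so only the own-variance terms attenuate.
True-score variance = [1.9²·3.2²·0.56 + 1.4²·5.7²·0.87 + 1.8²·2.2²·0.70] + 54.4464 = 87.0803 + 54.4464 = 141.527.
Reliability = 141.527 / 170.775 = 0.829.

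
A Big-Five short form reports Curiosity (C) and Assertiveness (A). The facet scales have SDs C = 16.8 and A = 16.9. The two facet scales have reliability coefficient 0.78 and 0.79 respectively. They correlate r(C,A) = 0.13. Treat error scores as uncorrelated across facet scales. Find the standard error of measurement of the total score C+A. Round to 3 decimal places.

Var(total) = 567.85 + 73.8192 = 641.669.
True-score variance = 445.779 + 73.8192 = 519.598, so reliability = 0.8098.
Error variance = 641.669 − 519.598 = 122.071; SEM = √122.071 = 11.049.

11.049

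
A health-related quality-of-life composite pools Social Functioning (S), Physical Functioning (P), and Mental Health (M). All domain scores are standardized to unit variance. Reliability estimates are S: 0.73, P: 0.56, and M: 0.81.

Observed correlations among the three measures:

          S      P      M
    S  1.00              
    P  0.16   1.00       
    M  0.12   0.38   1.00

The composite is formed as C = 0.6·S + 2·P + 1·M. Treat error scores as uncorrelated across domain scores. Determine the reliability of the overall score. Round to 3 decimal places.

Var(C) = 0.6² + 2² + 1 + 2·[1.2·0.16 + 0.6·0.12 + 2·0.38] = 5.36 + 2.048 = 7.408.
Under uncorrelated errors the observed covariances equal the true-score covariances, so only the own-variance terms attenuate.
True-score variance = [0.6²·0.73 + 2²·0.56 + 0.81] + 2.048 = 3.3128 + 2.048 = 5.3608.
Reliability = 5.3608 / 7.408 = 0.724.

0.724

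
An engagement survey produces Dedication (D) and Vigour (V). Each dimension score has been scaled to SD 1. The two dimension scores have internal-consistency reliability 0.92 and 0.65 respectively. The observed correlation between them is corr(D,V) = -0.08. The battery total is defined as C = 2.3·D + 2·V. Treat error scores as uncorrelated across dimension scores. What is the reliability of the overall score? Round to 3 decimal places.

0.787

Var(C) = 2.3² + 2² + 2·[4.6·(-0.08)] = 9.29 − 0.736 = 8.554.
Because errors are independent across components, Cov(Tᵢ,Tⱼ) = Cov(Xᵢ,Xⱼ); the off-diagonal part of the true-score variance is the same as above.
True-score variance = [2.3²·0.92 + 2²·0.65] − 0.736 = 7.4668 − 0.736 = 6.7308.
Reliability = 6.7308 / 8.554 = 0.787.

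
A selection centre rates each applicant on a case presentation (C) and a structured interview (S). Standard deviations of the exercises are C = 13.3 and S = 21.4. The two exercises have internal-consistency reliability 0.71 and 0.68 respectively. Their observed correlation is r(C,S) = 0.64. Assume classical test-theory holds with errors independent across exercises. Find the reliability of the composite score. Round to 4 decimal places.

0.8020

Var(C+S) = 13.3² + 21.4² + 2·[13.3·21.4·0.64] = 634.85 + 364.314 = 999.164.
Because errors are independent across components, Cov(Tᵢ,Tⱼ) = Cov(Xᵢ,Xⱼ); the off-diagonal part of the true-score variance is the same as above.
True-score variance = [13.3²·0.71 + 21.4²·0.68] + 364.314 = 437.005 + 364.314 = 801.318.
Reliability = 801.318 / 999.164 = 0.8020.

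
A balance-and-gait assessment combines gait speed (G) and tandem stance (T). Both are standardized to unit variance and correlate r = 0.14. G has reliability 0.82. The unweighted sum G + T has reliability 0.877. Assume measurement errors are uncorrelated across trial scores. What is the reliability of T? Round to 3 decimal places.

Var(G+T) = 2 + 2·0.14 = 2.280.
True-score variance = ρ_G + ρ_T + 2·0.14, so 0.877 = (0.82 + ρ_T + 0.28) / 2.280.
ρ_T = 0.877·2.280 − 0.82 − 0.28 = 0.900.

0.900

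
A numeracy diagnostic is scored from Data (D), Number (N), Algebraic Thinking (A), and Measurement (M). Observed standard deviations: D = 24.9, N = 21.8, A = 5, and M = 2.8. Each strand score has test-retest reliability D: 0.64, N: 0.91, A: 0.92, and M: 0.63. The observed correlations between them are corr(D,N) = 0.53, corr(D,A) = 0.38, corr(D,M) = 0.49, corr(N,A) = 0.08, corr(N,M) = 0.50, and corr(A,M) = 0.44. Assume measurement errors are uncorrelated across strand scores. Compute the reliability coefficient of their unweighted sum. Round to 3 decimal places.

Var(D+N+A+M) = 24.9² + 21.8² + 5² + 2.8² + 2·[24.9·21.8·0.53 + 24.9·5·0.38 + 24.9·2.8·0.49 + 21.8·5·0.08 + 21.8·2.8·0.50 + 5·2.8·0.44] = 1128.09 + 829.135 = 1957.22.
Under uncorrelated errors the observed covariances equal the true-score covariances, so only the own-variance terms attenuate.
True-score variance = [24.9²·0.64 + 21.8²·0.91 + 5²·0.92 + 2.8²·0.63] + 829.135 = 857.214 + 829.135 = 1686.35.
Reliability = 1686.35 / 1957.22 = 0.862.

0.862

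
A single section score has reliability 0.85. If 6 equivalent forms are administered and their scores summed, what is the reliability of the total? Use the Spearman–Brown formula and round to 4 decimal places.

0.9714

ρ_k = kρ / (1 + (k−1)ρ) = 6·0.85 / (1 + 5·0.85) = 5.100 / 5.250 = 0.9714.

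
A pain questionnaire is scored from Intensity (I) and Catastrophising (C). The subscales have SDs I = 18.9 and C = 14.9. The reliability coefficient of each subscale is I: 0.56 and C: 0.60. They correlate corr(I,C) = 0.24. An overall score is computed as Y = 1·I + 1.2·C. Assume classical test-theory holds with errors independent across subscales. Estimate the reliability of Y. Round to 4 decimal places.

Var(Y) = 18.9² + 1.2²·14.9² + 2·[1.2·18.9·14.9·0.24] = 676.904 + 162.207 = 839.112.
With uncorrelated errors the cross-covariances are all true-score covariance, so they carry over unchanged; only the diagonal terms shrink to ρᵢσᵢ².
True-score variance = [18.9²·0.56 + 1.2²·14.9²·0.60] + 162.207 = 391.854 + 162.207 = 554.062.
Reliability = 554.062 / 839.112 = 0.6603.

0.6603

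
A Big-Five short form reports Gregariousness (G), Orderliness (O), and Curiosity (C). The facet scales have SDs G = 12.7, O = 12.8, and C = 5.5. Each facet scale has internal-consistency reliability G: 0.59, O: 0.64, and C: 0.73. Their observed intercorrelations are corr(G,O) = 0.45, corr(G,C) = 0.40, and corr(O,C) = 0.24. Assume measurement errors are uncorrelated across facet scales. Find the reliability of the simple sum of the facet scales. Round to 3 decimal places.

0.775

Var(G+O+C) = 12.7² + 12.8² + 5.5² + 2·[12.7·12.8·0.45 + 12.7·5.5·0.40 + 12.8·5.5·0.24] = 355.38 + 235.976 = 591.356.
With uncorrelated errors the cross-covariances are all true-score covariance, so they carry over unchanged; only the diagonal terms shrink to ρᵢσᵢ².
True-score variance = [12.7²·0.59 + 12.8²·0.64 + 5.5²·0.73] + 235.976 = 222.101 + 235.976 = 458.077.
Reliability = 458.077 / 591.356 = 0.775.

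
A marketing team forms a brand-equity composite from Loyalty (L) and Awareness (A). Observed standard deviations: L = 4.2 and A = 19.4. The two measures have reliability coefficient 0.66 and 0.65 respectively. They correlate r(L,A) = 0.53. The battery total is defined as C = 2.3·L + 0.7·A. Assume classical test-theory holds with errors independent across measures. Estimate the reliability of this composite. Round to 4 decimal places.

0.7690

Var(C) = 2.3²·4.2² + 0.7²·19.4² + 2·[1.61·4.2·19.4·0.53] = 277.732 + 139.054 = 416.786.
Because errors are independent across components, Cov(Tᵢ,Tⱼ) = Cov(Xᵢ,Xⱼ); the off-diagonal part of the true-score variance is the same as above.
True-score variance = [2.3²·4.2²·0.66 + 0.7²·19.4²·0.65] + 139.054 = 181.459 + 139.054 = 320.513.
Reliability = 320.513 / 416.786 = 0.7690.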